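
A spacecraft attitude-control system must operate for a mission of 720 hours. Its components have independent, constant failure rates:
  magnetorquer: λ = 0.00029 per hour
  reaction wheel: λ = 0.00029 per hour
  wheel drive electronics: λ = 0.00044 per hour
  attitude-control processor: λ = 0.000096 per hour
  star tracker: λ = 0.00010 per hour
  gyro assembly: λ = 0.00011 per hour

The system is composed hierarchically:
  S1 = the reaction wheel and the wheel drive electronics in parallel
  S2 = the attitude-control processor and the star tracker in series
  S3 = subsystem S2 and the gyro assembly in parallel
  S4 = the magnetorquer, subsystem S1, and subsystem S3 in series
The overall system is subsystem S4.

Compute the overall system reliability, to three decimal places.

R(magnetorquer) = exp(−0.00029 × 720) = 0.81156
R(reaction wheel) = exp(−0.00029 × 720) = 0.81156
R(wheel drive electronics) = exp(−0.00044 × 720) = 0.72848
R(attitude-control processor) = exp(−0.000096 × 720) = 0.93321
R(star tracker) = exp(−0.00010 × 720) = 0.93053
R(gyro assembly) = exp(−0.00011 × 720) = 0.92386
Parallel (reaction wheel and wheel drive electronics): 1 − (1 − 0.81156)(1 − 0.72848) = 0.94883
Series (attitude-control processor and star tracker): 0.93321 × 0.93053 = 0.86838
Parallel ([0.86838] and gyro assembly): 1 − (1 − 0.86838)(1 − 0.92386) = 0.98998
Series (magnetorquer, [0.94883], and [0.98998]): 0.81156 × 0.94883 × 0.98998 = 0.762

0.762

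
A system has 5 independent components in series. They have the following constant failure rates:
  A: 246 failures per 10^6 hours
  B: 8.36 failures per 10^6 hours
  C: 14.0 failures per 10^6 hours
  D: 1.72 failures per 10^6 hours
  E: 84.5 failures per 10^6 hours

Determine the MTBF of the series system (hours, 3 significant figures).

Series of exponential components: λ_sys = Σ λ_i
λ_sys = 0.000246 + 0.00000836 + 0.0000140 + 0.00000172 + 0.0000845 = 3.5458e-04 /h
MTBF = 1 / λ_sys = 2820 h

2820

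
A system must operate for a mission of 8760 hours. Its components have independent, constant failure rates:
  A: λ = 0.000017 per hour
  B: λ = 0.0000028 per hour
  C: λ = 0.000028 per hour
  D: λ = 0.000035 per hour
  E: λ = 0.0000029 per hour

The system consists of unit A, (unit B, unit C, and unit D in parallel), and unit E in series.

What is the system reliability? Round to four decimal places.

R(A) = exp(−0.000017 × 8760) = 0.861638
R(B) = exp(−0.0000028 × 8760) = 0.975770
R(C) = exp(−0.000028 × 8760) = 0.782485
R(D) = exp(−0.000035 × 8760) = 0.735945
R(E) = exp(−0.0000029 × 8760) = 0.974916
Parallel (B, C, and D): 1 − (1 − 0.975770)(1 − 0.782485)(1 − 0.735945) = 0.998608
Series (A, [0.998608], and E): 0.861638 × 0.998608 × 0.974916 = 0.8389

0.8389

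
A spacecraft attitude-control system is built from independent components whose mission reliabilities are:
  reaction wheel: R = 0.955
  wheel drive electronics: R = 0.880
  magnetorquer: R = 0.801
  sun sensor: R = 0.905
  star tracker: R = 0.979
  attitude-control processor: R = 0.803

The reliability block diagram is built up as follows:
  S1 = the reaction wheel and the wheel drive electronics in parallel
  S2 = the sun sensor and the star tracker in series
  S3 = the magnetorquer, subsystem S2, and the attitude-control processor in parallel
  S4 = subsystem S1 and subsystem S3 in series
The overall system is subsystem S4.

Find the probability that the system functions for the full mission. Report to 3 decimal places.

0.990

Parallel (reaction wheel and wheel drive electronics): 1 − (1 − 0.95500)(1 − 0.88000) = 0.99460
Series (sun sensor and star tracker): 0.90500 × 0.97900 = 0.88600
Parallel (magnetorquer, [0.88600], and attitude-control processor): 1 − (1 − 0.80100)(1 − 0.88600)(1 − 0.80300) = 0.99553
Series ([0.99460] and [0.99553]): 0.99460 × 0.99553 = 0.990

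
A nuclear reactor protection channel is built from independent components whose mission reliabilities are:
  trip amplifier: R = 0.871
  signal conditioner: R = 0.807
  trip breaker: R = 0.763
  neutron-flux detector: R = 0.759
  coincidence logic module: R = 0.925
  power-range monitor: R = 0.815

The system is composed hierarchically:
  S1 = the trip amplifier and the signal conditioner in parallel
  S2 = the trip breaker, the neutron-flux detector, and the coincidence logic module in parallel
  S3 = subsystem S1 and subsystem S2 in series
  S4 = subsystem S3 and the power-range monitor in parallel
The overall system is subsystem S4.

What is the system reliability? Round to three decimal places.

Parallel (trip amplifier and signal conditioner): 1 − (1 − 0.87100)(1 − 0.80700) = 0.97510
Parallel (trip breaker, neutron-flux detector, and coincidence logic module): 1 − (1 − 0.76300)(1 − 0.75900)(1 − 0.92500) = 0.99572
Series ([0.97510] and [0.99572]): 0.97510 × 0.99572 = 0.97093
Parallel ([0.97093] and power-range monitor): 1 − (1 − 0.97093)(1 − 0.81500) = 0.995

0.995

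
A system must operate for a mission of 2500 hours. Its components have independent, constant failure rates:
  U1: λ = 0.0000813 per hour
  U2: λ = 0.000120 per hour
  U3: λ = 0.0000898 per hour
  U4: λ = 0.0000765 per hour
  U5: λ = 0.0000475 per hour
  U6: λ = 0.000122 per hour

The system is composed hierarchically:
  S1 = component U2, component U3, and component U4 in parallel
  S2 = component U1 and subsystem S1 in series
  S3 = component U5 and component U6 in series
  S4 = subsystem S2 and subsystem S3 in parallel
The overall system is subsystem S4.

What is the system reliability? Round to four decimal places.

R(U1) = exp(−0.0000813 × 2500) = 0.816074
R(U2) = exp(−0.000120 × 2500) = 0.740818
R(U3) = exp(−0.0000898 × 2500) = 0.798916
R(U4) = exp(−0.0000765 × 2500) = 0.825926
R(U5) = exp(−0.0000475 × 2500) = 0.888030
R(U6) = exp(−0.000122 × 2500) = 0.737123
Parallel (U2, U3, and U4): 1 − (1 − 0.740818)(1 − 0.798916)(1 − 0.825926) = 0.990928
Series (U1 and [0.990928]): 0.816074 × 0.990928 = 0.808671
Series (U5 and U6): 0.888030 × 0.737123 = 0.654587
Parallel ([0.808671] and [0.654587]): 1 − (1 − 0.808671)(1 − 0.654587) = 0.9339

0.9339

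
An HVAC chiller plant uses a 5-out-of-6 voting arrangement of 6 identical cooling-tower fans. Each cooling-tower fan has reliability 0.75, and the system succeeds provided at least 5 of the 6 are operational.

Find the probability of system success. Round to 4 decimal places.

R = Σ_{i=5}^{6} C(6,i) p^i (1−p)^{6−i} with p = 0.75
C(6,5)·0.75^5·0.25^1 = 0.355957
C(6,6)·0.75^6·0.25^0 = 0.177979
Sum = 0.5339

0.5339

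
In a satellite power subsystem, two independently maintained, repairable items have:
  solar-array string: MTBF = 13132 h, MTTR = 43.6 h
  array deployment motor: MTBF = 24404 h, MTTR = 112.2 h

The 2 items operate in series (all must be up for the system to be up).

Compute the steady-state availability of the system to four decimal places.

A(solar-array string) = MTBF/(MTBF+MTTR) = 13132/(13132+43.6) = 0.996691
A(array deployment motor) = MTBF/(MTBF+MTTR) = 24404/(24404+112.2) = 0.995423
Series availability: 0.996691 × 0.995423 = 0.9921

0.9921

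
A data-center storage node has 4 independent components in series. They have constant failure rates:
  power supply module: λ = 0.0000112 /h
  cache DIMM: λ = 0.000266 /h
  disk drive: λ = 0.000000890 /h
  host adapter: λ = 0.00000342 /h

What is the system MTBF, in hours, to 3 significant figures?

3550

Series of exponential components: λ_sys = Σ λ_i
λ_sys = 0.0000112 + 0.000266 + 0.000000890 + 0.00000342 = 2.8151e-04 /h
MTBF = 1 / λ_sys = 3550 h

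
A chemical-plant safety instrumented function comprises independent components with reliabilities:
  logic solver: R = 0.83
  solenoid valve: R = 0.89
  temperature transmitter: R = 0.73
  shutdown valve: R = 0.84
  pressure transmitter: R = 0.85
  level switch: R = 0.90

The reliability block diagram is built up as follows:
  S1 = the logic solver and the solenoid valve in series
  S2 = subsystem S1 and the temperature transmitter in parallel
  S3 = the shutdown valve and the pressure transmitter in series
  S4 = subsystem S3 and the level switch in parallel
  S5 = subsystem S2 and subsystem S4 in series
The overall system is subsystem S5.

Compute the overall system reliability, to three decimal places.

0.903

Series (logic solver and solenoid valve): 0.83000 × 0.89000 = 0.73870
Parallel ([0.73870] and temperature transmitter): 1 − (1 − 0.73870)(1 − 0.73000) = 0.92945
Series (shutdown valve and pressure transmitter): 0.84000 × 0.85000 = 0.71400
Parallel ([0.71400] and level switch): 1 − (1 − 0.71400)(1 − 0.90000) = 0.97140
Series ([0.92945] and [0.97140]): 0.92945 × 0.97140 = 0.903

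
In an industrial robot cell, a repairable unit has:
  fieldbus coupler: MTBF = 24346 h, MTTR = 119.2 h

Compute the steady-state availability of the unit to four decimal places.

0.9951

A(fieldbus coupler) = MTBF/(MTBF+MTTR) = 24346/(24346+119.2) = 0.9951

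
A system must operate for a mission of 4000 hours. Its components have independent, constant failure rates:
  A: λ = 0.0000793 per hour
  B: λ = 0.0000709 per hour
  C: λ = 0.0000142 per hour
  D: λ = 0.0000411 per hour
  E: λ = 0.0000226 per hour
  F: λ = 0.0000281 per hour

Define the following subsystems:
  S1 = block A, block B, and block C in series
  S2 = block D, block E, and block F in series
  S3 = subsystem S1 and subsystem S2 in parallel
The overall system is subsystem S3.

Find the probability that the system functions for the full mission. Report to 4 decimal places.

0.8519

R(A) = exp(−0.0000793 × 4000) = 0.728185
R(B) = exp(−0.0000709 × 4000) = 0.753068
R(C) = exp(−0.0000142 × 4000) = 0.944783
R(D) = exp(−0.0000411 × 4000) = 0.848403
R(E) = exp(−0.0000226 × 4000) = 0.913566
R(F) = exp(−0.0000281 × 4000) = 0.893687
Series (A, B, and C): 0.728185 × 0.753068 × 0.944783 = 0.518093
Series (D, E, and F): 0.848403 × 0.913566 × 0.893687 = 0.692672
Parallel ([0.518093] and [0.692672]): 1 − (1 − 0.518093)(1 − 0.692672) = 0.8519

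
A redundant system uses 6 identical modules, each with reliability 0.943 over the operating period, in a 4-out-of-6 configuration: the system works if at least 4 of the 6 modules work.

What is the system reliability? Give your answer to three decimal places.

0.997

R = Σ_{i=4}^{6} C(6,i) p^i (1−p)^{6−i} with p = 0.943
C(6,4)·0.943^4·0.057^2 = 0.03854
C(6,5)·0.943^5·0.057^1 = 0.25503
C(6,6)·0.943^6·0.057^0 = 0.70319
Sum = 0.997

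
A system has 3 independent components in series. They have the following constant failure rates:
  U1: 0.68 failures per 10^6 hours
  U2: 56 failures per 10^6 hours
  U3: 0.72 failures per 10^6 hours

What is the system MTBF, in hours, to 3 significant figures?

17400

Series of exponential components: λ_sys = Σ λ_i
λ_sys = 0.00000068 + 0.000056 + 0.00000072 = 5.7400e-05 /h
MTBF = 1 / λ_sys = 17400 h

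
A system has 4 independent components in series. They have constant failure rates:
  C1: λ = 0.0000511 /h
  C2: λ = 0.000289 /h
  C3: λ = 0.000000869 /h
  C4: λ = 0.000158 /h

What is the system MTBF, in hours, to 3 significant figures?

Series of exponential components: λ_sys = Σ λ_i
λ_sys = 0.0000511 + 0.000289 + 0.000000869 + 0.000158 = 4.9897e-04 /h
MTBF = 1 / λ_sys = 2000 h

2000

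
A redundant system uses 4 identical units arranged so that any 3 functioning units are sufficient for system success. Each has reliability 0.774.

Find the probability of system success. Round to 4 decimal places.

0.7781

R = Σ_{i=3}^{4} C(4,i) p^i (1−p)^{4−i} with p = 0.774
C(4,3)·0.774^3·0.226^1 = 0.419171
C(4,4)·0.774^4·0.226^0 = 0.358892
Sum = 0.7781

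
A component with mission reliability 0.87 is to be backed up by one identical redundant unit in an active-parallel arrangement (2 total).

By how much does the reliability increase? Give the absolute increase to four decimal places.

0.1131

R_before = 0.87
R_after = 1 − (1 − 0.87)^2 = 0.9831
ΔR = 0.9831 − 0.87 = 0.1131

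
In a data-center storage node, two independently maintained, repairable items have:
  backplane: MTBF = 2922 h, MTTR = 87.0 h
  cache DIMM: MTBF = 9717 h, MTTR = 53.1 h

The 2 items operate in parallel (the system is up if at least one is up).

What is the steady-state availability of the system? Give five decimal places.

A(backplane) = MTBF/(MTBF+MTTR) = 2922/(2922+87.0) = 0.971087
A(cache DIMM) = MTBF/(MTBF+MTTR) = 9717/(9717+53.1) = 0.994565
Parallel availability: 1 − (1 − 0.971087)(1 − 0.994565) = 0.99984

0.99984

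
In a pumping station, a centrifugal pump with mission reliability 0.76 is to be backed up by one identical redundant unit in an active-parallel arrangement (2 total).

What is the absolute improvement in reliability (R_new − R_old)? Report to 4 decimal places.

R_before = 0.76
R_after = 1 − (1 − 0.76)^2 = 0.9424
ΔR = 0.9424 − 0.76 = 0.1824

0.1824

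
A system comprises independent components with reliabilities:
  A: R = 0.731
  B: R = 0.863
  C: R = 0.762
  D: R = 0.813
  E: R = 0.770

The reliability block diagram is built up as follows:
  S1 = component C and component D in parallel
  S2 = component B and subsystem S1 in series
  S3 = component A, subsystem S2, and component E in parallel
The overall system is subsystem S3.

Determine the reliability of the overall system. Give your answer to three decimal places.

Parallel (C and D): 1 − (1 − 0.76200)(1 − 0.81300) = 0.95549
Series (B and [0.95549]): 0.86300 × 0.95549 = 0.82459
Parallel (A, [0.82459], and E): 1 − (1 − 0.73100)(1 − 0.82459)(1 − 0.77000) = 0.989

0.989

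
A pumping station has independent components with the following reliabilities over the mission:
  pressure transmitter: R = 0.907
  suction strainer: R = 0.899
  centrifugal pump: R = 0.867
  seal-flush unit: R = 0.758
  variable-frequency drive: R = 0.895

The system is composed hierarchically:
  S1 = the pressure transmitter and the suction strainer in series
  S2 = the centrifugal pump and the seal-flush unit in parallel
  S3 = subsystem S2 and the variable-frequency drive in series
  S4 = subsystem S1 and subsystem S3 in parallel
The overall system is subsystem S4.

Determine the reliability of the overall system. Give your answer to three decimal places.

0.975

Series (pressure transmitter and suction strainer): 0.90700 × 0.89900 = 0.81539
Parallel (centrifugal pump and seal-flush unit): 1 − (1 − 0.86700)(1 − 0.75800) = 0.96781
Series ([0.96781] and variable-frequency drive): 0.96781 × 0.89500 = 0.86619
Parallel ([0.81539] and [0.86619]): 1 − (1 − 0.81539)(1 − 0.86619) = 0.975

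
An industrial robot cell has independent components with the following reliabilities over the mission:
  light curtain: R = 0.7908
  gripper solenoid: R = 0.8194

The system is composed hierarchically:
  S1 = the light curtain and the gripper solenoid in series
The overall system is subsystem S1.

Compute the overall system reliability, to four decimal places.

Series (light curtain and gripper solenoid): 0.790800 × 0.819400 = 0.6480

0.6480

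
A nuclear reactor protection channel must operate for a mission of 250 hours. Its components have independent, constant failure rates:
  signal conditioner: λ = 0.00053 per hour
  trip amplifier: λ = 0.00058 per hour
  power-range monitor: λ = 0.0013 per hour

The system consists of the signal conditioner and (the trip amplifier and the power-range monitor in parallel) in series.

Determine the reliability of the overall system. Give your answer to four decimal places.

0.8431

R(signal conditioner) = exp(−0.00053 × 250) = 0.875903
R(trip amplifier) = exp(−0.00058 × 250) = 0.865022
R(power-range monitor) = exp(−0.0013 × 250) = 0.722527
Parallel (trip amplifier and power-range monitor): 1 − (1 − 0.865022)(1 − 0.722527) = 0.962547
Series (signal conditioner and [0.962547]): 0.875903 × 0.962547 = 0.8431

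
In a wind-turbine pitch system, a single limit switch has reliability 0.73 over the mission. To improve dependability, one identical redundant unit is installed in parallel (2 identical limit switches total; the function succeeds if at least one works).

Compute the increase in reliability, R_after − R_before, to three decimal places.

0.197

R_before = 0.73
R_after = 1 − (1 − 0.73)^2 = 0.927
ΔR = 0.927 − 0.73 = 0.197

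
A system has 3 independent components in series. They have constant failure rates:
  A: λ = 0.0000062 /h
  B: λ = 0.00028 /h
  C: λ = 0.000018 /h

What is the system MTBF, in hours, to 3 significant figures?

Series of exponential components: λ_sys = Σ λ_i
λ_sys = 0.0000062 + 0.00028 + 0.000018 = 3.0420e-04 /h
MTBF = 1 / λ_sys = 3290 h

3290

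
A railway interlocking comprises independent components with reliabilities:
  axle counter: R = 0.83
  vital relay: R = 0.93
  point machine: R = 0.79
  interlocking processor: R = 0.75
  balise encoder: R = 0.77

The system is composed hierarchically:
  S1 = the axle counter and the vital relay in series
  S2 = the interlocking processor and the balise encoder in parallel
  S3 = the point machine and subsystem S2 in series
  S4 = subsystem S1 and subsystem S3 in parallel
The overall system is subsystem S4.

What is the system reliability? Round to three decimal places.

Series (axle counter and vital relay): 0.83000 × 0.93000 = 0.77190
Parallel (interlocking processor and balise encoder): 1 − (1 − 0.75000)(1 − 0.77000) = 0.94250
Series (point machine and [0.94250]): 0.79000 × 0.94250 = 0.74458
Parallel ([0.77190] and [0.74458]): 1 − (1 − 0.77190)(1 − 0.74458) = 0.942

0.942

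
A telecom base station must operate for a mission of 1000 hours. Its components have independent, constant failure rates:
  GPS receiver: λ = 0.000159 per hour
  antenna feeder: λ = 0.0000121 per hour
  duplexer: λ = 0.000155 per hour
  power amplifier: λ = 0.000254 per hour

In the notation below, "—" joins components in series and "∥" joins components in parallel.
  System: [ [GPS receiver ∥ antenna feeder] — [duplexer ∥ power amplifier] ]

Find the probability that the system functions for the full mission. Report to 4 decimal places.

R(GPS receiver) = exp(−0.000159 × 1000) = 0.852996
R(antenna feeder) = exp(−0.0000121 × 1000) = 0.987973
R(duplexer) = exp(−0.000155 × 1000) = 0.856415
R(power amplifier) = exp(−0.000254 × 1000) = 0.775692
Parallel (GPS receiver and antenna feeder): 1 − (1 − 0.852996)(1 − 0.987973) = 0.998232
Parallel (duplexer and power amplifier): 1 − (1 − 0.856415)(1 − 0.775692) = 0.967793
Series ([0.998232] and [0.967793]): 0.998232 × 0.967793 = 0.9661

0.9661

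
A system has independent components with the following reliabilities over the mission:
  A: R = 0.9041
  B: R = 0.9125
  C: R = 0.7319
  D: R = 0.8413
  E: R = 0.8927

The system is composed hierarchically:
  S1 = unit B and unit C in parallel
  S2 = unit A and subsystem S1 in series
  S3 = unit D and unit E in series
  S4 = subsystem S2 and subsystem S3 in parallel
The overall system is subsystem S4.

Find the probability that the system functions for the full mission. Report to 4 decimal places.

Parallel (B and C): 1 − (1 − 0.912500)(1 − 0.731900) = 0.976541
Series (A and [0.976541]): 0.904100 × 0.976541 = 0.882891
Series (D and E): 0.841300 × 0.892700 = 0.751029
Parallel ([0.882891] and [0.751029]): 1 − (1 − 0.882891)(1 − 0.751029) = 0.9708

0.9708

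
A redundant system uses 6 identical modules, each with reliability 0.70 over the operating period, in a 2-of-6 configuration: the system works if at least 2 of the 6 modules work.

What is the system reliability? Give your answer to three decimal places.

R = Σ_{i=2}^{6} C(6,i) p^i (1−p)^{6−i} with p = 0.70
C(6,2)·0.70^2·0.30^4 = 0.05954
C(6,3)·0.70^3·0.30^3 = 0.18522
C(6,4)·0.70^4·0.30^2 = 0.32414
C(6,5)·0.70^5·0.30^1 = 0.30253
C(6,6)·0.70^6·0.30^0 = 0.11765
Sum = 0.989

0.989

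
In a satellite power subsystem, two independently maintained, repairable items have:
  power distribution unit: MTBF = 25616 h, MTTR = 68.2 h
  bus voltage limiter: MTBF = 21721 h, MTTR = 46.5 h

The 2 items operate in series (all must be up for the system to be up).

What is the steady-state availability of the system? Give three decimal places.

0.995

A(power distribution unit) = MTBF/(MTBF+MTTR) = 25616/(25616+68.2) = 0.997345
A(bus voltage limiter) = MTBF/(MTBF+MTTR) = 21721/(21721+46.5) = 0.997864
Series availability: 0.997345 × 0.997864 = 0.995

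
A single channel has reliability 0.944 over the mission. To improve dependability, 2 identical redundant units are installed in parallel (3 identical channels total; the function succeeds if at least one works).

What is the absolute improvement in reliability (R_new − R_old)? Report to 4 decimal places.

R_before = 0.944
R_after = 1 − (1 − 0.944)^3 = 0.9998
ΔR = 0.9998 − 0.944 = 0.0558

0.0558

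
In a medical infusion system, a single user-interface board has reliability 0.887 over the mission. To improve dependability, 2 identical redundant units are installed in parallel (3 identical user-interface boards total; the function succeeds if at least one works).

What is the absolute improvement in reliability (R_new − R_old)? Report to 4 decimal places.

R_before = 0.887
R_after = 1 − (1 − 0.887)^3 = 0.9986
ΔR = 0.9986 − 0.887 = 0.1116

0.1116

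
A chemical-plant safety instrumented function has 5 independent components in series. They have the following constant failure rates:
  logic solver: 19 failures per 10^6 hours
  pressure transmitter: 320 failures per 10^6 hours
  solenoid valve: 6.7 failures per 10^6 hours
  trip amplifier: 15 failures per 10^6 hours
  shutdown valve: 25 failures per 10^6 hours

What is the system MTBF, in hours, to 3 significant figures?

2590

Series of exponential components: λ_sys = Σ λ_i
λ_sys = 0.000019 + 0.00032 + 0.0000067 + 0.000015 + 0.000025 = 3.8570e-04 /h
MTBF = 1 / λ_sys = 2590 h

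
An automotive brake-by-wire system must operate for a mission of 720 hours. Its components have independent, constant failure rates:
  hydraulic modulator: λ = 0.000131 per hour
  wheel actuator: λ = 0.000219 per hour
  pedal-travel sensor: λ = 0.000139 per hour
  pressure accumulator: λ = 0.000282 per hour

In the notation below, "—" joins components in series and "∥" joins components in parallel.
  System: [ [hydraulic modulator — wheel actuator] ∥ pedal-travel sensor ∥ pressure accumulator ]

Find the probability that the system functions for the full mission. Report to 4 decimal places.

0.9961

R(hydraulic modulator) = exp(−0.000131 × 720) = 0.909992
R(wheel actuator) = exp(−0.000219 × 720) = 0.854123
R(pedal-travel sensor) = exp(−0.000139 × 720) = 0.904765
R(pressure accumulator) = exp(−0.000282 × 720) = 0.816246
Series (hydraulic modulator and wheel actuator): 0.909992 × 0.854123 = 0.777245
Parallel ([0.777245], pedal-travel sensor, and pressure accumulator): 1 − (1 − 0.777245)(1 − 0.904765)(1 − 0.816246) = 0.9961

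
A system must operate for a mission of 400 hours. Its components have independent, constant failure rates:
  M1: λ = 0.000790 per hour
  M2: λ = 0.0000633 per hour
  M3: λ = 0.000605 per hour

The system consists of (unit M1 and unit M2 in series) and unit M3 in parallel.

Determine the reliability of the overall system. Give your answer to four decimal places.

R(M1) = exp(−0.000790 × 400) = 0.729059
R(M2) = exp(−0.0000633 × 400) = 0.974998
R(M3) = exp(−0.000605 × 400) = 0.785056
Series (M1 and M2): 0.729059 × 0.974998 = 0.710831
Parallel ([0.710831] and M3): 1 − (1 − 0.710831)(1 − 0.785056) = 0.9378

0.9378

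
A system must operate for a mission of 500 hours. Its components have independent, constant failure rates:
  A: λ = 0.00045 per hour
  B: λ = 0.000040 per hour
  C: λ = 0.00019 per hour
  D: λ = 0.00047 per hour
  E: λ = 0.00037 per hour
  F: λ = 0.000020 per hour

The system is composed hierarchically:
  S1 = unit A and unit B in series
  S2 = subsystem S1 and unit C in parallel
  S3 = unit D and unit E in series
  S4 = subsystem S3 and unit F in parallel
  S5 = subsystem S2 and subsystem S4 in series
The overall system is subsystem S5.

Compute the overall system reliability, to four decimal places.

R(A) = exp(−0.00045 × 500) = 0.798516
R(B) = exp(−0.000040 × 500) = 0.980199
R(C) = exp(−0.00019 × 500) = 0.909373
R(D) = exp(−0.00047 × 500) = 0.790571
R(E) = exp(−0.00037 × 500) = 0.831104
R(F) = exp(−0.000020 × 500) = 0.990050
Series (A and B): 0.798516 × 0.980199 = 0.782705
Parallel ([0.782705] and C): 1 − (1 − 0.782705)(1 − 0.909373) = 0.980307
Series (D and E): 0.790571 × 0.831104 = 0.657047
Parallel ([0.657047] and F): 1 − (1 − 0.657047)(1 − 0.990050) = 0.996588
Series ([0.980307] and [0.996588]): 0.980307 × 0.996588 = 0.9770

0.9770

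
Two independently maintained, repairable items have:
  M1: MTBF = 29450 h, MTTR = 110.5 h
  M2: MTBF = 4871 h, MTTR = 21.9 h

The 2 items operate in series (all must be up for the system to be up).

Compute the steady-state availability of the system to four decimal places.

A(M1) = MTBF/(MTBF+MTTR) = 29450/(29450+110.5) = 0.996262
A(M2) = MTBF/(MTBF+MTTR) = 4871/(4871+21.9) = 0.995524
Series availability: 0.996262 × 0.995524 = 0.9918

0.9918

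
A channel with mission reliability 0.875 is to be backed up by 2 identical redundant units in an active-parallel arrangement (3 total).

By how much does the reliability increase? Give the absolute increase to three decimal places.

R_before = 0.875
R_after = 1 − (1 − 0.875)^3 = 0.998
ΔR = 0.998 − 0.875 = 0.123

0.123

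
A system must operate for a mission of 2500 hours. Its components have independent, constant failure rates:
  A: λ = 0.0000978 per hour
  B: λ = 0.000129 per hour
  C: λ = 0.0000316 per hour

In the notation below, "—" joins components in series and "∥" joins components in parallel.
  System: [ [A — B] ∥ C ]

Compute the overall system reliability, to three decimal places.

R(A) = exp(−0.0000978 × 2500) = 0.78310
R(B) = exp(−0.000129 × 2500) = 0.72434
R(C) = exp(−0.0000316 × 2500) = 0.92404
Series (A and B): 0.78310 × 0.72434 = 0.56723
Parallel ([0.56723] and C): 1 − (1 − 0.56723)(1 − 0.92404) = 0.967

0.967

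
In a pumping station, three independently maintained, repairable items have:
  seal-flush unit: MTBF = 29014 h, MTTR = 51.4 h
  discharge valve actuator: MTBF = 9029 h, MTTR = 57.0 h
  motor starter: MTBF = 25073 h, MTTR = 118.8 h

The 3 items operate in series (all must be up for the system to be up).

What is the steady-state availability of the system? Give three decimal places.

0.987

A(seal-flush unit) = MTBF/(MTBF+MTTR) = 29014/(29014+51.4) = 0.998232
A(discharge valve actuator) = MTBF/(MTBF+MTTR) = 9029/(9029+57.0) = 0.993727
A(motor starter) = MTBF/(MTBF+MTTR) = 25073/(25073+118.8) = 0.995284
Series availability: 0.998232 × 0.993727 × 0.995284 = 0.987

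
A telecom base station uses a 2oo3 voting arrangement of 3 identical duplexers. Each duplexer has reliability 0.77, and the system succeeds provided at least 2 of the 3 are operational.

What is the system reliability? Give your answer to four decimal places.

0.8656

R = Σ_{i=2}^{3} C(3,i) p^i (1−p)^{3−i} with p = 0.77
C(3,2)·0.77^2·0.23^1 = 0.409101
C(3,3)·0.77^3·0.23^0 = 0.456533
Sum = 0.8656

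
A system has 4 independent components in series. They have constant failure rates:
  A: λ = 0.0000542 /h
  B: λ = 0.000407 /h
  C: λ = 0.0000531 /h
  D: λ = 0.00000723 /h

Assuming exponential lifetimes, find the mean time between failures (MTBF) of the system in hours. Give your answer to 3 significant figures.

1920

Series of exponential components: λ_sys = Σ λ_i
λ_sys = 0.0000542 + 0.000407 + 0.0000531 + 0.00000723 = 5.2153e-04 /h
MTBF = 1 / λ_sys = 1920 h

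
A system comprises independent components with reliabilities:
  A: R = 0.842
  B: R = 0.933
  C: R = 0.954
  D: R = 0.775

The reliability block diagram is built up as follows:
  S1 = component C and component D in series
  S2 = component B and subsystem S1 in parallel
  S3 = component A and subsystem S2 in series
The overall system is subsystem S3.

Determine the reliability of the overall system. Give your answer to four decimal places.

0.8273

Series (C and D): 0.954000 × 0.775000 = 0.739350
Parallel (B and [0.739350]): 1 − (1 − 0.933000)(1 − 0.739350) = 0.982536
Series (A and [0.982536]): 0.842000 × 0.982536 = 0.8273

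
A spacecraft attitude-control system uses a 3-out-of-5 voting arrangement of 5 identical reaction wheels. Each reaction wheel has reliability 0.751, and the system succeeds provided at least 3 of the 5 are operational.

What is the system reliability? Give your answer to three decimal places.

0.898

R = Σ_{i=3}^{5} C(5,i) p^i (1−p)^{5−i} with p = 0.751
C(5,3)·0.751^3·0.249^2 = 0.26261
C(5,4)·0.751^4·0.249^1 = 0.39603
C(5,5)·0.751^5·0.249^0 = 0.23889
Sum = 0.898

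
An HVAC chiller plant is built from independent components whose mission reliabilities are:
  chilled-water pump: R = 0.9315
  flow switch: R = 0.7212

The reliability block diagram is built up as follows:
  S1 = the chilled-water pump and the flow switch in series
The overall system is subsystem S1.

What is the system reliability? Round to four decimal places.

0.6718

Series (chilled-water pump and flow switch): 0.931500 × 0.721200 = 0.6718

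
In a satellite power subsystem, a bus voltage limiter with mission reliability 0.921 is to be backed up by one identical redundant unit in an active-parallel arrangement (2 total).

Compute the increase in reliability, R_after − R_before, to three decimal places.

R_before = 0.921
R_after = 1 − (1 − 0.921)^2 = 0.994
ΔR = 0.994 − 0.921 = 0.073

0.073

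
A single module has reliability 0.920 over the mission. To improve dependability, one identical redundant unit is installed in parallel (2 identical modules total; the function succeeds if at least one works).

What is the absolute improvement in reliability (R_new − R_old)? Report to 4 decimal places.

R_before = 0.920
R_after = 1 − (1 − 0.920)^2 = 0.9936
ΔR = 0.9936 − 0.920 = 0.0736

0.0736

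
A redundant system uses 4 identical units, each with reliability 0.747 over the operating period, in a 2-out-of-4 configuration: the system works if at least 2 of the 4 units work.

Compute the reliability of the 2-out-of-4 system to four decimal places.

0.9475

R = Σ_{i=2}^{4} C(4,i) p^i (1−p)^{4−i} with p = 0.747
C(4,2)·0.747^2·0.253^2 = 0.214306
C(4,3)·0.747^3·0.253^1 = 0.421835
C(4,4)·0.747^4·0.253^0 = 0.311374
Sum = 0.9475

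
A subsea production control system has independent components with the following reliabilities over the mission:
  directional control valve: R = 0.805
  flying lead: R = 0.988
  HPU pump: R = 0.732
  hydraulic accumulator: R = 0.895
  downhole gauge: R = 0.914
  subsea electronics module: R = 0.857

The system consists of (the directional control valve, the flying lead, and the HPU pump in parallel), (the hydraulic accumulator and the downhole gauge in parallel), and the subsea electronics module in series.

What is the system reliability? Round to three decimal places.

Parallel (directional control valve, flying lead, and HPU pump): 1 − (1 − 0.80500)(1 − 0.98800)(1 − 0.73200) = 0.99937
Parallel (hydraulic accumulator and downhole gauge): 1 − (1 − 0.89500)(1 − 0.91400) = 0.99097
Series ([0.99937], [0.99097], and subsea electronics module): 0.99937 × 0.99097 × 0.85700 = 0.849

0.849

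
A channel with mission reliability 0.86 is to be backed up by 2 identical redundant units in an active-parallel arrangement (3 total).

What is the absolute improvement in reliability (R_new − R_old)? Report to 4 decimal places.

R_before = 0.86
R_after = 1 − (1 − 0.86)^3 = 0.9973
ΔR = 0.9973 − 0.86 = 0.1373

0.1373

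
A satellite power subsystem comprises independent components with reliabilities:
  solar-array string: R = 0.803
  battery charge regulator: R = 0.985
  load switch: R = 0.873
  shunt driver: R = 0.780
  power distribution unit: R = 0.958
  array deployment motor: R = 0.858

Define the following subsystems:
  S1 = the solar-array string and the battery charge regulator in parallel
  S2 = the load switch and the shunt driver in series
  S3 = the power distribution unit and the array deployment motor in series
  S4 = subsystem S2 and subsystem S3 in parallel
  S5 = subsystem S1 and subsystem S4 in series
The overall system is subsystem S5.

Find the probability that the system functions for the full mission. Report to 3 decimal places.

0.940

Parallel (solar-array string and battery charge regulator): 1 − (1 − 0.80300)(1 − 0.98500) = 0.99705
Series (load switch and shunt driver): 0.87300 × 0.78000 = 0.68094
Series (power distribution unit and array deployment motor): 0.95800 × 0.85800 = 0.82196
Parallel ([0.68094] and [0.82196]): 1 − (1 − 0.68094)(1 − 0.82196) = 0.94319
Series ([0.99705] and [0.94319]): 0.99705 × 0.94319 = 0.940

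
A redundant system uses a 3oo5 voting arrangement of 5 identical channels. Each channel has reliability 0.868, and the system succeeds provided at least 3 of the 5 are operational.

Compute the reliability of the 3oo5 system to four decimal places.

0.9813

R = Σ_{i=3}^{5} C(5,i) p^i (1−p)^{5−i} with p = 0.868
C(5,3)·0.868^3·0.132^2 = 0.113948
C(5,4)·0.868^4·0.132^1 = 0.374647
C(5,5)·0.868^5·0.132^0 = 0.492718
Sum = 0.9813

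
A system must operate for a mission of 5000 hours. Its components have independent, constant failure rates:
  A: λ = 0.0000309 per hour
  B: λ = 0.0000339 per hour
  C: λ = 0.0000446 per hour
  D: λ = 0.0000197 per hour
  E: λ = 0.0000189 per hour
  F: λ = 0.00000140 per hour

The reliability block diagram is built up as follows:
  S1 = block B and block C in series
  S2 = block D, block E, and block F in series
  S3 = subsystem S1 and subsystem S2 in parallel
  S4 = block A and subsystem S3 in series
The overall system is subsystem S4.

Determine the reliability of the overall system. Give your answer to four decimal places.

0.8064

R(A) = exp(−0.0000309 × 5000) = 0.856843
R(B) = exp(−0.0000339 × 5000) = 0.844087
R(C) = exp(−0.0000446 × 5000) = 0.800115
R(D) = exp(−0.0000197 × 5000) = 0.906196
R(E) = exp(−0.0000189 × 5000) = 0.909828
R(F) = exp(−0.00000140 × 5000) = 0.993024
Series (B and C): 0.844087 × 0.800115 = 0.675367
Series (D, E, and F): 0.906196 × 0.909828 × 0.993024 = 0.818731
Parallel ([0.675367] and [0.818731]): 1 − (1 − 0.675367)(1 − 0.818731) = 0.941154
Series (A and [0.941154]): 0.856843 × 0.941154 = 0.8064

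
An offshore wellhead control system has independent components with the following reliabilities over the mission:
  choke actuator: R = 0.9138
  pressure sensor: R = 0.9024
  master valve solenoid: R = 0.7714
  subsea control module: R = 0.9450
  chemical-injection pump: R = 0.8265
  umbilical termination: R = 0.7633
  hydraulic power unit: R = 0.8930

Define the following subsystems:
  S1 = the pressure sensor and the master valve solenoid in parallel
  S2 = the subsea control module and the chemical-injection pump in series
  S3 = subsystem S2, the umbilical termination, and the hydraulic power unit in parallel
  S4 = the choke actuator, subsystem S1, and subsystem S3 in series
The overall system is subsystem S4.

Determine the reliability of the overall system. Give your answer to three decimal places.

0.888

Parallel (pressure sensor and master valve solenoid): 1 − (1 − 0.90240)(1 − 0.77140) = 0.97769
Series (subsea control module and chemical-injection pump): 0.94500 × 0.82650 = 0.78104
Parallel ([0.78104], umbilical termination, and hydraulic power unit): 1 − (1 − 0.78104)(1 − 0.76330)(1 − 0.89300) = 0.99445
Series (choke actuator, [0.97769], and [0.99445]): 0.91380 × 0.97769 × 0.99445 = 0.888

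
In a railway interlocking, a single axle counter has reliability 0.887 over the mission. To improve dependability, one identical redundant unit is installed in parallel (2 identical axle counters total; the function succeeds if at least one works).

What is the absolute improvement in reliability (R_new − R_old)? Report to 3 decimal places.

0.100

R_before = 0.887
R_after = 1 − (1 − 0.887)^2 = 0.987
ΔR = 0.987 − 0.887 = 0.100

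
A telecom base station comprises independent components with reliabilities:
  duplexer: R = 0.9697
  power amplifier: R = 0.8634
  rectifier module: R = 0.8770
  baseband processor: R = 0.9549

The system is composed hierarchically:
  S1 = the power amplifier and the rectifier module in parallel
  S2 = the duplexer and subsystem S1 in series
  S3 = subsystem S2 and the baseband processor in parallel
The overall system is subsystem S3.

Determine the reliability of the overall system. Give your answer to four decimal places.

Parallel (power amplifier and rectifier module): 1 − (1 − 0.863400)(1 − 0.877000) = 0.983198
Series (duplexer and [0.983198]): 0.969700 × 0.983198 = 0.953407
Parallel ([0.953407] and baseband processor): 1 − (1 − 0.953407)(1 − 0.954900) = 0.9979

0.9979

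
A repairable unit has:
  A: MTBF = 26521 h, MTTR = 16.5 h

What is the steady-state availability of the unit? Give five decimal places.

0.99938

A(A) = MTBF/(MTBF+MTTR) = 26521/(26521+16.5) = 0.99938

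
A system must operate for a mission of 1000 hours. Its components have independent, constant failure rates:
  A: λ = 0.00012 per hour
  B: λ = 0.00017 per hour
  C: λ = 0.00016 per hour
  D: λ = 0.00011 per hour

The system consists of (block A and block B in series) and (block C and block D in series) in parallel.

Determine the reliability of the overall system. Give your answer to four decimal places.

R(A) = exp(−0.00012 × 1000) = 0.886920
R(B) = exp(−0.00017 × 1000) = 0.843665
R(C) = exp(−0.00016 × 1000) = 0.852144
R(D) = exp(−0.00011 × 1000) = 0.895834
Series (A and B): 0.886920 × 0.843665 = 0.748263
Series (C and D): 0.852144 × 0.895834 = 0.763380
Parallel ([0.748263] and [0.763380]): 1 − (1 − 0.748263)(1 − 0.763380) = 0.9404

0.9404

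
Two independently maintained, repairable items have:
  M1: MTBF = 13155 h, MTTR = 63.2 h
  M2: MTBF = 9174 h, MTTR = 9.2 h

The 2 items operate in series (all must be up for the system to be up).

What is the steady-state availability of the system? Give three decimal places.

0.994

A(M1) = MTBF/(MTBF+MTTR) = 13155/(13155+63.2) = 0.995219
A(M2) = MTBF/(MTBF+MTTR) = 9174/(9174+9.2) = 0.998998
Series availability: 0.995219 × 0.998998 = 0.994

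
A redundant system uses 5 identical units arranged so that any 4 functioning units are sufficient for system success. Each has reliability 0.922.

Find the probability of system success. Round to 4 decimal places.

R = Σ_{i=4}^{5} C(5,i) p^i (1−p)^{5−i} with p = 0.922
C(5,4)·0.922^4·0.078^1 = 0.281831
C(5,5)·0.922^5·0.078^0 = 0.666277
Sum = 0.9481

0.9481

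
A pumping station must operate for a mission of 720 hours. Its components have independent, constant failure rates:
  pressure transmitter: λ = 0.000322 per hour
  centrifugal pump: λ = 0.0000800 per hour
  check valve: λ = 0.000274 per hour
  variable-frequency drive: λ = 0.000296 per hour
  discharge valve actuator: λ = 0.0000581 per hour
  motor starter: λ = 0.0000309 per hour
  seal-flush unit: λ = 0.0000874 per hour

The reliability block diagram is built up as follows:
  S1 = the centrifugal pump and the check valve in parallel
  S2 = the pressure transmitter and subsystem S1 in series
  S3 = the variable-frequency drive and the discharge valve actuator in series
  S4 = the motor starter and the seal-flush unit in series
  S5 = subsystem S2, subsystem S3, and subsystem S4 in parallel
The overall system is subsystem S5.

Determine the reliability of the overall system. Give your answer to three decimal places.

0.996

R(pressure transmitter) = exp(−0.000322 × 720) = 0.79307
R(centrifugal pump) = exp(−0.0000800 × 720) = 0.94403
R(check valve) = exp(−0.000274 × 720) = 0.82096
R(variable-frequency drive) = exp(−0.000296 × 720) = 0.80806
R(discharge valve actuator) = exp(−0.0000581 × 720) = 0.95903
R(motor starter) = exp(−0.0000309 × 720) = 0.97800
R(seal-flush unit) = exp(−0.0000874 × 720) = 0.93901
Parallel (centrifugal pump and check valve): 1 − (1 − 0.94403)(1 − 0.82096) = 0.98998
Series (pressure transmitter and [0.98998]): 0.79307 × 0.98998 = 0.78512
Series (variable-frequency drive and discharge valve actuator): 0.80806 × 0.95903 = 0.77495
Series (motor starter and seal-flush unit): 0.97800 × 0.93901 = 0.91835
Parallel ([0.78512], [0.77495], and [0.91835]): 1 − (1 − 0.78512)(1 − 0.77495)(1 − 0.91835) = 0.996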